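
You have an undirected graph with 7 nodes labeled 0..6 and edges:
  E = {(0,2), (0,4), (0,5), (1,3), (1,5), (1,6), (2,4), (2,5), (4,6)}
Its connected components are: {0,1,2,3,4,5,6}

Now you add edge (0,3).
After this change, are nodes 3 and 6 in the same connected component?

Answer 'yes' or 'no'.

Answer: yes

Derivation:
Initial components: {0,1,2,3,4,5,6}
Adding edge (0,3): both already in same component {0,1,2,3,4,5,6}. No change.
New components: {0,1,2,3,4,5,6}
Are 3 and 6 in the same component? yes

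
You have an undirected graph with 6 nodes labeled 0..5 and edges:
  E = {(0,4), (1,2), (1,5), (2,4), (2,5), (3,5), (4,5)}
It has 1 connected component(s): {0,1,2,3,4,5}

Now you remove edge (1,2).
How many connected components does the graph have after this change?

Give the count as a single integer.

Initial component count: 1
Remove (1,2): not a bridge. Count unchanged: 1.
  After removal, components: {0,1,2,3,4,5}
New component count: 1

Answer: 1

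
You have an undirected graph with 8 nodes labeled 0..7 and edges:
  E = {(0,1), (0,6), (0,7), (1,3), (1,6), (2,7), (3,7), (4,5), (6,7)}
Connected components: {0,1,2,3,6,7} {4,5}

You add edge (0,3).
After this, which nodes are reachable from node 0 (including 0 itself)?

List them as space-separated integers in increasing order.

Answer: 0 1 2 3 6 7

Derivation:
Before: nodes reachable from 0: {0,1,2,3,6,7}
Adding (0,3): both endpoints already in same component. Reachability from 0 unchanged.
After: nodes reachable from 0: {0,1,2,3,6,7}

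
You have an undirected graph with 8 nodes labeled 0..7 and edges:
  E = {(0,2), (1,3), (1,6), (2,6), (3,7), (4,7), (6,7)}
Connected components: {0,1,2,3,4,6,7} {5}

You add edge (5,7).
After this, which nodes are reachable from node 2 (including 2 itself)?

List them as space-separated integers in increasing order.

Answer: 0 1 2 3 4 5 6 7

Derivation:
Before: nodes reachable from 2: {0,1,2,3,4,6,7}
Adding (5,7): merges 2's component with another. Reachability grows.
After: nodes reachable from 2: {0,1,2,3,4,5,6,7}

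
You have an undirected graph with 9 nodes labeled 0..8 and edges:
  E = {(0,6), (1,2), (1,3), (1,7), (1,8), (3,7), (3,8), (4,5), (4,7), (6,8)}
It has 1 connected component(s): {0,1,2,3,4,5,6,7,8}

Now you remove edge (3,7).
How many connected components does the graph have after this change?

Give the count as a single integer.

Answer: 1

Derivation:
Initial component count: 1
Remove (3,7): not a bridge. Count unchanged: 1.
  After removal, components: {0,1,2,3,4,5,6,7,8}
New component count: 1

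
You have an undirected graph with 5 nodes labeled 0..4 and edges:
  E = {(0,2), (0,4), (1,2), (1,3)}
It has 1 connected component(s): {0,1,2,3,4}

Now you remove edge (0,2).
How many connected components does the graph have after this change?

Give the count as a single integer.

Answer: 2

Derivation:
Initial component count: 1
Remove (0,2): it was a bridge. Count increases: 1 -> 2.
  After removal, components: {0,4} {1,2,3}
New component count: 2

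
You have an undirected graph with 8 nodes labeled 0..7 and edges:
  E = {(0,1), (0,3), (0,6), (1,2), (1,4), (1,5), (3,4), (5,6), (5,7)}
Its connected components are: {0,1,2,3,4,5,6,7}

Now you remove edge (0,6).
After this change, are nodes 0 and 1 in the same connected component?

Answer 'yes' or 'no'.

Initial components: {0,1,2,3,4,5,6,7}
Removing edge (0,6): not a bridge — component count unchanged at 1.
New components: {0,1,2,3,4,5,6,7}
Are 0 and 1 in the same component? yes

Answer: yes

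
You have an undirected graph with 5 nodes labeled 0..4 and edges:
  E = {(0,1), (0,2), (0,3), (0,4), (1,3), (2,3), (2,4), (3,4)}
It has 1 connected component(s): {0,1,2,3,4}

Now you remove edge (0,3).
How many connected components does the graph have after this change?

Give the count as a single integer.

Initial component count: 1
Remove (0,3): not a bridge. Count unchanged: 1.
  After removal, components: {0,1,2,3,4}
New component count: 1

Answer: 1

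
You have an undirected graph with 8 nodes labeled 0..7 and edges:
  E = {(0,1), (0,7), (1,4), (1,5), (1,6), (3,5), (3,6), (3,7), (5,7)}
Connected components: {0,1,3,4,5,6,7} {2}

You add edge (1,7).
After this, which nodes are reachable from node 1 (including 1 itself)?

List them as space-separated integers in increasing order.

Answer: 0 1 3 4 5 6 7

Derivation:
Before: nodes reachable from 1: {0,1,3,4,5,6,7}
Adding (1,7): both endpoints already in same component. Reachability from 1 unchanged.
After: nodes reachable from 1: {0,1,3,4,5,6,7}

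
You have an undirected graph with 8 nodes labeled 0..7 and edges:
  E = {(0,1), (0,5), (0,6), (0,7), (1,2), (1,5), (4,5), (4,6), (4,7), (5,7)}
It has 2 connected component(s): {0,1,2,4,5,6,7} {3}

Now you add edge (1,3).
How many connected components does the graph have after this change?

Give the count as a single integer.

Answer: 1

Derivation:
Initial component count: 2
Add (1,3): merges two components. Count decreases: 2 -> 1.
New component count: 1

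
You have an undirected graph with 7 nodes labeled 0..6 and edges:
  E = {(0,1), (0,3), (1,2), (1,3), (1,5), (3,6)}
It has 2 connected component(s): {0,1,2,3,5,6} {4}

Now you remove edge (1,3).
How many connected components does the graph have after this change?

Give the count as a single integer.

Initial component count: 2
Remove (1,3): not a bridge. Count unchanged: 2.
  After removal, components: {0,1,2,3,5,6} {4}
New component count: 2

Answer: 2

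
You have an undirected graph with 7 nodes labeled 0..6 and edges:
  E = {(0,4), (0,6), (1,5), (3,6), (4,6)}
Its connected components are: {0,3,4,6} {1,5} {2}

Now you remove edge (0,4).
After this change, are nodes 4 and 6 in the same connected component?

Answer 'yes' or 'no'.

Initial components: {0,3,4,6} {1,5} {2}
Removing edge (0,4): not a bridge — component count unchanged at 3.
New components: {0,3,4,6} {1,5} {2}
Are 4 and 6 in the same component? yes

Answer: yes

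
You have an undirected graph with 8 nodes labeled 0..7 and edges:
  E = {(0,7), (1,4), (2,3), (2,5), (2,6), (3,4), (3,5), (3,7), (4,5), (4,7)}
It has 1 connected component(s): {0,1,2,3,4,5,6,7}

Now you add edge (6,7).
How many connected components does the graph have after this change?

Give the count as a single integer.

Initial component count: 1
Add (6,7): endpoints already in same component. Count unchanged: 1.
New component count: 1

Answer: 1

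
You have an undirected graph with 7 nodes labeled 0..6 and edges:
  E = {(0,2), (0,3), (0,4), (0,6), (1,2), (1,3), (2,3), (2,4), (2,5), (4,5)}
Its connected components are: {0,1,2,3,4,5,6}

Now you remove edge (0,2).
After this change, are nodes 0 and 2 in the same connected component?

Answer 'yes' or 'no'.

Answer: yes

Derivation:
Initial components: {0,1,2,3,4,5,6}
Removing edge (0,2): not a bridge — component count unchanged at 1.
New components: {0,1,2,3,4,5,6}
Are 0 and 2 in the same component? yes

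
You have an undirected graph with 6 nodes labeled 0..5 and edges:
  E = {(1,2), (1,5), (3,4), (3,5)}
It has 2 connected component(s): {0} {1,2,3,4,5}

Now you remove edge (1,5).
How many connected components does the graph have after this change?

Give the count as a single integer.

Initial component count: 2
Remove (1,5): it was a bridge. Count increases: 2 -> 3.
  After removal, components: {0} {1,2} {3,4,5}
New component count: 3

Answer: 3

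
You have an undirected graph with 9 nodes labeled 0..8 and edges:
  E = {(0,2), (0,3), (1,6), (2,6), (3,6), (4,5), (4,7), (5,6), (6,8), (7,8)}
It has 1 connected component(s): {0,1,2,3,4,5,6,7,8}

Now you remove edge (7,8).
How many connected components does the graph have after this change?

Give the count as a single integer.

Answer: 1

Derivation:
Initial component count: 1
Remove (7,8): not a bridge. Count unchanged: 1.
  After removal, components: {0,1,2,3,4,5,6,7,8}
New component count: 1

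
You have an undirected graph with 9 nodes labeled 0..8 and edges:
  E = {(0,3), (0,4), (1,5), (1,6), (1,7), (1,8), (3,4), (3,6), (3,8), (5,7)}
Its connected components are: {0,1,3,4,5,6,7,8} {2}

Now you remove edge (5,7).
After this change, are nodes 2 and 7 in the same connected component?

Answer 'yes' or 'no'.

Answer: no

Derivation:
Initial components: {0,1,3,4,5,6,7,8} {2}
Removing edge (5,7): not a bridge — component count unchanged at 2.
New components: {0,1,3,4,5,6,7,8} {2}
Are 2 and 7 in the same component? no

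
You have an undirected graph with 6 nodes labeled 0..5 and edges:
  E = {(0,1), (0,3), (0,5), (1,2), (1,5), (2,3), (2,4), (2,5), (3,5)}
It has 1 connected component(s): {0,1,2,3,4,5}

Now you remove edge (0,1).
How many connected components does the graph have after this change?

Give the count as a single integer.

Answer: 1

Derivation:
Initial component count: 1
Remove (0,1): not a bridge. Count unchanged: 1.
  After removal, components: {0,1,2,3,4,5}
New component count: 1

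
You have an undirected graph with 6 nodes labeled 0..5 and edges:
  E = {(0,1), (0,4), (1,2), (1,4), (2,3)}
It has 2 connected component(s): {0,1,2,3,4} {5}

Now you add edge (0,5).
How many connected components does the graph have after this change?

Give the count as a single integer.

Initial component count: 2
Add (0,5): merges two components. Count decreases: 2 -> 1.
New component count: 1

Answer: 1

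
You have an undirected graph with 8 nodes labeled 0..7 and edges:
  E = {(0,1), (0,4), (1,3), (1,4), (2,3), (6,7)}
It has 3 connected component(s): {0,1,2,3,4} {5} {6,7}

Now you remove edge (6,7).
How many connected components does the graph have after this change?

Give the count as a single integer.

Initial component count: 3
Remove (6,7): it was a bridge. Count increases: 3 -> 4.
  After removal, components: {0,1,2,3,4} {5} {6} {7}
New component count: 4

Answer: 4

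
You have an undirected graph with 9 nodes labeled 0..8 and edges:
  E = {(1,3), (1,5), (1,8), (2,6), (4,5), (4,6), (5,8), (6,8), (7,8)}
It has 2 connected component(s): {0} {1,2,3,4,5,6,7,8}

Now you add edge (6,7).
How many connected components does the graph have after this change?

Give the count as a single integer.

Initial component count: 2
Add (6,7): endpoints already in same component. Count unchanged: 2.
New component count: 2

Answer: 2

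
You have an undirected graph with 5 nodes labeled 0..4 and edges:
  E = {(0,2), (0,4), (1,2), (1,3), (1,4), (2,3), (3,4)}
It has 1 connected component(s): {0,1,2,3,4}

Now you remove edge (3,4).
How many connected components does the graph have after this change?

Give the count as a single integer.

Initial component count: 1
Remove (3,4): not a bridge. Count unchanged: 1.
  After removal, components: {0,1,2,3,4}
New component count: 1

Answer: 1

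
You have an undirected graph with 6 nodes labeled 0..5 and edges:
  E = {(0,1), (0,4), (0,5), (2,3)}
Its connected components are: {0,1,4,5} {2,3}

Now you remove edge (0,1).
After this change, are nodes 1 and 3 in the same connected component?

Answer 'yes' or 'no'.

Answer: no

Derivation:
Initial components: {0,1,4,5} {2,3}
Removing edge (0,1): it was a bridge — component count 2 -> 3.
New components: {0,4,5} {1} {2,3}
Are 1 and 3 in the same component? no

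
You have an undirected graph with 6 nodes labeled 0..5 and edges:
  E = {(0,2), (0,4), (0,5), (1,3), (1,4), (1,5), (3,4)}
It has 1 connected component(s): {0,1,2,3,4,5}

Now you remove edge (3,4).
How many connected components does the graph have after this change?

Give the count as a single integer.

Answer: 1

Derivation:
Initial component count: 1
Remove (3,4): not a bridge. Count unchanged: 1.
  After removal, components: {0,1,2,3,4,5}
New component count: 1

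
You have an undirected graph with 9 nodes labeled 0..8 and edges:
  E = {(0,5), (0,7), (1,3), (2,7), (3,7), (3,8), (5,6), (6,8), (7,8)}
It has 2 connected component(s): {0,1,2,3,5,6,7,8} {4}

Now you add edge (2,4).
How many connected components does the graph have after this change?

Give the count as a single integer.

Initial component count: 2
Add (2,4): merges two components. Count decreases: 2 -> 1.
New component count: 1

Answer: 1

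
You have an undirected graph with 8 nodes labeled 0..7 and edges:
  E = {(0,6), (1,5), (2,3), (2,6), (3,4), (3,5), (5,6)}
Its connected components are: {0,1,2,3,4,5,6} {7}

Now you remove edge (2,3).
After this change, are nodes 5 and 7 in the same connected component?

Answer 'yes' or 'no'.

Initial components: {0,1,2,3,4,5,6} {7}
Removing edge (2,3): not a bridge — component count unchanged at 2.
New components: {0,1,2,3,4,5,6} {7}
Are 5 and 7 in the same component? no

Answer: no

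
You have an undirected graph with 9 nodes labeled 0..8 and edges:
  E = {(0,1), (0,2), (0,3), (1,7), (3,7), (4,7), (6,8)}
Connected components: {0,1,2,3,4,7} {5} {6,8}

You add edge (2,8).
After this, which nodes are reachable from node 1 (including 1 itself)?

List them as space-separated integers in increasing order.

Before: nodes reachable from 1: {0,1,2,3,4,7}
Adding (2,8): merges 1's component with another. Reachability grows.
After: nodes reachable from 1: {0,1,2,3,4,6,7,8}

Answer: 0 1 2 3 4 6 7 8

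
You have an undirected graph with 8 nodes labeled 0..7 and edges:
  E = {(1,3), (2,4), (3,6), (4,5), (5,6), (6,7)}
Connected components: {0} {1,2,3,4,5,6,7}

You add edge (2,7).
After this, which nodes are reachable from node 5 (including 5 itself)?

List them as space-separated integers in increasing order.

Before: nodes reachable from 5: {1,2,3,4,5,6,7}
Adding (2,7): both endpoints already in same component. Reachability from 5 unchanged.
After: nodes reachable from 5: {1,2,3,4,5,6,7}

Answer: 1 2 3 4 5 6 7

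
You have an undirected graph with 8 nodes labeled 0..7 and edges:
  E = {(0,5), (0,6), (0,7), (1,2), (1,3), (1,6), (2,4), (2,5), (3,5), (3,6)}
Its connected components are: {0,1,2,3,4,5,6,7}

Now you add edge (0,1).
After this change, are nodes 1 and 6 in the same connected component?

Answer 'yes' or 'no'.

Initial components: {0,1,2,3,4,5,6,7}
Adding edge (0,1): both already in same component {0,1,2,3,4,5,6,7}. No change.
New components: {0,1,2,3,4,5,6,7}
Are 1 and 6 in the same component? yes

Answer: yes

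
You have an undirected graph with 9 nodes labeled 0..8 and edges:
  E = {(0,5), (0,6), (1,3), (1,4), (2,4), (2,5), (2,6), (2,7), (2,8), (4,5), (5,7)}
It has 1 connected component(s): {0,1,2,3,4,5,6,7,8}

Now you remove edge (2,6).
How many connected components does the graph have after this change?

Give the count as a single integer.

Initial component count: 1
Remove (2,6): not a bridge. Count unchanged: 1.
  After removal, components: {0,1,2,3,4,5,6,7,8}
New component count: 1

Answer: 1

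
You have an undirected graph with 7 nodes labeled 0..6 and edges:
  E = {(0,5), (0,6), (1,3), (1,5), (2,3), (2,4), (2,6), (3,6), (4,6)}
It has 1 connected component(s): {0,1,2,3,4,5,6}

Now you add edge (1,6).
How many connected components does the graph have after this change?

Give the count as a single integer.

Answer: 1

Derivation:
Initial component count: 1
Add (1,6): endpoints already in same component. Count unchanged: 1.
New component count: 1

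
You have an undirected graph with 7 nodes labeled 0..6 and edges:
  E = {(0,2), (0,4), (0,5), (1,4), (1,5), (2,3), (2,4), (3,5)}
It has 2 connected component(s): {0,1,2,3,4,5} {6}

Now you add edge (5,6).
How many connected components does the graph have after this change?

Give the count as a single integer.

Answer: 1

Derivation:
Initial component count: 2
Add (5,6): merges two components. Count decreases: 2 -> 1.
New component count: 1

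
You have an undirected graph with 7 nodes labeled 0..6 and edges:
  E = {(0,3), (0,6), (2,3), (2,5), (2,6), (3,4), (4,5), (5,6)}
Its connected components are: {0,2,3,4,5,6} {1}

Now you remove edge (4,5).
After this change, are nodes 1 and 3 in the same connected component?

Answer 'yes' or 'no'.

Answer: no

Derivation:
Initial components: {0,2,3,4,5,6} {1}
Removing edge (4,5): not a bridge — component count unchanged at 2.
New components: {0,2,3,4,5,6} {1}
Are 1 and 3 in the same component? no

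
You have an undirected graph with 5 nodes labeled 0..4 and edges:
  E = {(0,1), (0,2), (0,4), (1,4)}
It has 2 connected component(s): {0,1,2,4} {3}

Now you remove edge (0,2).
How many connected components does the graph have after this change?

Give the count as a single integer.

Initial component count: 2
Remove (0,2): it was a bridge. Count increases: 2 -> 3.
  After removal, components: {0,1,4} {2} {3}
New component count: 3

Answer: 3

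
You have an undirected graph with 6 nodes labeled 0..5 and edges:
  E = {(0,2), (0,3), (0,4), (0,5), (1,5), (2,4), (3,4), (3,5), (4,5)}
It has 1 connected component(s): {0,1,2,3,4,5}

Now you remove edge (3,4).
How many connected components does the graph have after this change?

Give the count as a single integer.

Answer: 1

Derivation:
Initial component count: 1
Remove (3,4): not a bridge. Count unchanged: 1.
  After removal, components: {0,1,2,3,4,5}
New component count: 1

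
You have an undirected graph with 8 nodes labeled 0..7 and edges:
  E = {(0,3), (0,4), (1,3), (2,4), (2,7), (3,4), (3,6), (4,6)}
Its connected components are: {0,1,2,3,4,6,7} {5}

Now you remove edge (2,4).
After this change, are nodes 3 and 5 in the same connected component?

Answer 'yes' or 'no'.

Answer: no

Derivation:
Initial components: {0,1,2,3,4,6,7} {5}
Removing edge (2,4): it was a bridge — component count 2 -> 3.
New components: {0,1,3,4,6} {2,7} {5}
Are 3 and 5 in the same component? no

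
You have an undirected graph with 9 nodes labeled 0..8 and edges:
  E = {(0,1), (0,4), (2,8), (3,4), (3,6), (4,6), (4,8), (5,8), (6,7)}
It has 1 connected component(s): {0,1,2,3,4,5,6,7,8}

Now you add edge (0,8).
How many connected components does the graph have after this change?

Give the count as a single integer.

Answer: 1

Derivation:
Initial component count: 1
Add (0,8): endpoints already in same component. Count unchanged: 1.
New component count: 1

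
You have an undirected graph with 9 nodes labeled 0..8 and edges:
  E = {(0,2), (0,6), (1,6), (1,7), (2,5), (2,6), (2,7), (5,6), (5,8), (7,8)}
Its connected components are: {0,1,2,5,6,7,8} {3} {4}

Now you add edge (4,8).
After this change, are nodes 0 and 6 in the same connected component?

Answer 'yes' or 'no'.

Initial components: {0,1,2,5,6,7,8} {3} {4}
Adding edge (4,8): merges {4} and {0,1,2,5,6,7,8}.
New components: {0,1,2,4,5,6,7,8} {3}
Are 0 and 6 in the same component? yes

Answer: yes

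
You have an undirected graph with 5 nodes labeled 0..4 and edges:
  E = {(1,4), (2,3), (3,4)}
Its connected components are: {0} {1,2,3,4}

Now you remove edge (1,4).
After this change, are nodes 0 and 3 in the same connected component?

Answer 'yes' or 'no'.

Initial components: {0} {1,2,3,4}
Removing edge (1,4): it was a bridge — component count 2 -> 3.
New components: {0} {1} {2,3,4}
Are 0 and 3 in the same component? no

Answer: no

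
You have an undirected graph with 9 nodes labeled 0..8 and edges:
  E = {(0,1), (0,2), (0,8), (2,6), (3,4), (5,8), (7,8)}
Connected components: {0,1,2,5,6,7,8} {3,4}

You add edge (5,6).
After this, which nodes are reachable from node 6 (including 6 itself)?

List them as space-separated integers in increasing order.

Before: nodes reachable from 6: {0,1,2,5,6,7,8}
Adding (5,6): both endpoints already in same component. Reachability from 6 unchanged.
After: nodes reachable from 6: {0,1,2,5,6,7,8}

Answer: 0 1 2 5 6 7 8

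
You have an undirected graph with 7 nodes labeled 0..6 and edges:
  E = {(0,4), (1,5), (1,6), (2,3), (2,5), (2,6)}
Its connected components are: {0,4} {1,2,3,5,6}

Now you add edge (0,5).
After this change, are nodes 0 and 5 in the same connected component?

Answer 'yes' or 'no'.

Initial components: {0,4} {1,2,3,5,6}
Adding edge (0,5): merges {0,4} and {1,2,3,5,6}.
New components: {0,1,2,3,4,5,6}
Are 0 and 5 in the same component? yes

Answer: yes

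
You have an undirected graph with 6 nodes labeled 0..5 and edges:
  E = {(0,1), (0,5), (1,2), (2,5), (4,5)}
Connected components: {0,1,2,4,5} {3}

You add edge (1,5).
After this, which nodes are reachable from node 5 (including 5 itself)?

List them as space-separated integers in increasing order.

Before: nodes reachable from 5: {0,1,2,4,5}
Adding (1,5): both endpoints already in same component. Reachability from 5 unchanged.
After: nodes reachable from 5: {0,1,2,4,5}

Answer: 0 1 2 4 5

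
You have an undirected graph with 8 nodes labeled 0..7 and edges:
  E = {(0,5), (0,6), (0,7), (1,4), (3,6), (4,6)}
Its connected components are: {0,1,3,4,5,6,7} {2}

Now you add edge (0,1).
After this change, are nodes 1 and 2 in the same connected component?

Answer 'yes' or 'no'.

Initial components: {0,1,3,4,5,6,7} {2}
Adding edge (0,1): both already in same component {0,1,3,4,5,6,7}. No change.
New components: {0,1,3,4,5,6,7} {2}
Are 1 and 2 in the same component? no

Answer: no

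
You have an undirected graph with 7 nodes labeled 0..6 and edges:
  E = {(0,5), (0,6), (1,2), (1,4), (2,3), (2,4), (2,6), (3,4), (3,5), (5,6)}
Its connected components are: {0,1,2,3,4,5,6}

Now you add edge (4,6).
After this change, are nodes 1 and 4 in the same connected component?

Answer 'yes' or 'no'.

Initial components: {0,1,2,3,4,5,6}
Adding edge (4,6): both already in same component {0,1,2,3,4,5,6}. No change.
New components: {0,1,2,3,4,5,6}
Are 1 and 4 in the same component? yes

Answer: yes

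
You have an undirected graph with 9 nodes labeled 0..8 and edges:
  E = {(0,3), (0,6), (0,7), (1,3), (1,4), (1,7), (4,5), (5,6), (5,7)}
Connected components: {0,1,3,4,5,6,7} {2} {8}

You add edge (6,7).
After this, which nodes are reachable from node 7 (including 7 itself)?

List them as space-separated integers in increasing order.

Before: nodes reachable from 7: {0,1,3,4,5,6,7}
Adding (6,7): both endpoints already in same component. Reachability from 7 unchanged.
After: nodes reachable from 7: {0,1,3,4,5,6,7}

Answer: 0 1 3 4 5 6 7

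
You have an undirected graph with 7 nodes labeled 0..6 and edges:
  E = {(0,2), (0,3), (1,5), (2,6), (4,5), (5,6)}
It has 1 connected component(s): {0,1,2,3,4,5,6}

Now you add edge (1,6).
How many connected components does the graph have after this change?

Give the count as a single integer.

Initial component count: 1
Add (1,6): endpoints already in same component. Count unchanged: 1.
New component count: 1

Answer: 1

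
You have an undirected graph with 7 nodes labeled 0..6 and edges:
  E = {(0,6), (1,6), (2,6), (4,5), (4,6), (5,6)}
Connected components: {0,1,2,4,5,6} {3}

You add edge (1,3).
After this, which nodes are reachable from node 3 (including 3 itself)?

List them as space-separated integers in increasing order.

Answer: 0 1 2 3 4 5 6

Derivation:
Before: nodes reachable from 3: {3}
Adding (1,3): merges 3's component with another. Reachability grows.
After: nodes reachable from 3: {0,1,2,3,4,5,6}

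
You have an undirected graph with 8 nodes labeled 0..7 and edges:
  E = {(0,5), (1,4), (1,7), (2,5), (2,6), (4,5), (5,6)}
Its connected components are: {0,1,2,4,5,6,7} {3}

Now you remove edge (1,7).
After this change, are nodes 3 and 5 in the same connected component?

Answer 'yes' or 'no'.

Answer: no

Derivation:
Initial components: {0,1,2,4,5,6,7} {3}
Removing edge (1,7): it was a bridge — component count 2 -> 3.
New components: {0,1,2,4,5,6} {3} {7}
Are 3 and 5 in the same component? no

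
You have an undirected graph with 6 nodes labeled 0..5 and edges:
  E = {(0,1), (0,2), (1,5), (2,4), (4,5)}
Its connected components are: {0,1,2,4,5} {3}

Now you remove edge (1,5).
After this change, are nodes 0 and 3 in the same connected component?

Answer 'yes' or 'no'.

Answer: no

Derivation:
Initial components: {0,1,2,4,5} {3}
Removing edge (1,5): not a bridge — component count unchanged at 2.
New components: {0,1,2,4,5} {3}
Are 0 and 3 in the same component? no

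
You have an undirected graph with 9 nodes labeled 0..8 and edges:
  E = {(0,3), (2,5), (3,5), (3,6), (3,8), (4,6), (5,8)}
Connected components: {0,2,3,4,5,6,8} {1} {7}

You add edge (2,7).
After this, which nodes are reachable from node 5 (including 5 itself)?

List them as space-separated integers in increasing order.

Answer: 0 2 3 4 5 6 7 8

Derivation:
Before: nodes reachable from 5: {0,2,3,4,5,6,8}
Adding (2,7): merges 5's component with another. Reachability grows.
After: nodes reachable from 5: {0,2,3,4,5,6,7,8}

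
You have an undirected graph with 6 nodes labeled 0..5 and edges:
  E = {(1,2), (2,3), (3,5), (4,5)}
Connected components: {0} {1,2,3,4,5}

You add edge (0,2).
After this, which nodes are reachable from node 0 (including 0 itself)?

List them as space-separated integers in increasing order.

Before: nodes reachable from 0: {0}
Adding (0,2): merges 0's component with another. Reachability grows.
After: nodes reachable from 0: {0,1,2,3,4,5}

Answer: 0 1 2 3 4 5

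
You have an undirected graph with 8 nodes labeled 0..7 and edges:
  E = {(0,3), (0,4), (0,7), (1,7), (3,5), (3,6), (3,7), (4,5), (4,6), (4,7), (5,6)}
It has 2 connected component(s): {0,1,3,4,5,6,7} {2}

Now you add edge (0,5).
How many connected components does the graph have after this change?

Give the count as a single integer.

Answer: 2

Derivation:
Initial component count: 2
Add (0,5): endpoints already in same component. Count unchanged: 2.
New component count: 2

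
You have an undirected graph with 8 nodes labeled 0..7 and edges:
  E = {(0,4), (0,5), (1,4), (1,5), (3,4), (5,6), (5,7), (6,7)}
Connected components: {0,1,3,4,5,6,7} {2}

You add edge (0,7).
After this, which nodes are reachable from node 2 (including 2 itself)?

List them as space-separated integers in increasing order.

Answer: 2

Derivation:
Before: nodes reachable from 2: {2}
Adding (0,7): both endpoints already in same component. Reachability from 2 unchanged.
After: nodes reachable from 2: {2}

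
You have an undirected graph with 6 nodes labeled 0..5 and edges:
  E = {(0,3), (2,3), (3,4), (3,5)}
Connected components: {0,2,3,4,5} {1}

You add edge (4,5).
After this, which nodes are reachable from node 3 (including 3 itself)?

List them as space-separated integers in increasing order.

Answer: 0 2 3 4 5

Derivation:
Before: nodes reachable from 3: {0,2,3,4,5}
Adding (4,5): both endpoints already in same component. Reachability from 3 unchanged.
After: nodes reachable from 3: {0,2,3,4,5}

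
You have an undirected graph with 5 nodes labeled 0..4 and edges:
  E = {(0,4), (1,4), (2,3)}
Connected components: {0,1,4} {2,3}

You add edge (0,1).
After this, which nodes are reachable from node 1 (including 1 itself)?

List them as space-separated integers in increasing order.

Before: nodes reachable from 1: {0,1,4}
Adding (0,1): both endpoints already in same component. Reachability from 1 unchanged.
After: nodes reachable from 1: {0,1,4}

Answer: 0 1 4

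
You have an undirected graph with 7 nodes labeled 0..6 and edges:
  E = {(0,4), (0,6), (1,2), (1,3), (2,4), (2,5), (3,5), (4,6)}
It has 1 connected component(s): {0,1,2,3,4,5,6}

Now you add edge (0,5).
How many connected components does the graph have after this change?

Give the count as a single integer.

Answer: 1

Derivation:
Initial component count: 1
Add (0,5): endpoints already in same component. Count unchanged: 1.
New component count: 1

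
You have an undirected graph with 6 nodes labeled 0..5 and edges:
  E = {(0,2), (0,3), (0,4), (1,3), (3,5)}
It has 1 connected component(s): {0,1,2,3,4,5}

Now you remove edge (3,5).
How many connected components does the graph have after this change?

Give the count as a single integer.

Initial component count: 1
Remove (3,5): it was a bridge. Count increases: 1 -> 2.
  After removal, components: {0,1,2,3,4} {5}
New component count: 2

Answer: 2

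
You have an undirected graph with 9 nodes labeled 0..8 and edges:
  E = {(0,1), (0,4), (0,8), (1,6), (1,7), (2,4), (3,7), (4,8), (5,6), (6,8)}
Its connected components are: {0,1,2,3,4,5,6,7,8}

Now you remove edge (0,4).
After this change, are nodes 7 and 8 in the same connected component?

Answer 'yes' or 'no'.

Initial components: {0,1,2,3,4,5,6,7,8}
Removing edge (0,4): not a bridge — component count unchanged at 1.
New components: {0,1,2,3,4,5,6,7,8}
Are 7 and 8 in the same component? yes

Answer: yes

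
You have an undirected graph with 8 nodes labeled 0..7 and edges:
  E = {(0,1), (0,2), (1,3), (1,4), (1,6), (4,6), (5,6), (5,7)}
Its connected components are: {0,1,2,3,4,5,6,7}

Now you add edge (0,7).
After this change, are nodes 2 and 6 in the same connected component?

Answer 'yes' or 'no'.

Initial components: {0,1,2,3,4,5,6,7}
Adding edge (0,7): both already in same component {0,1,2,3,4,5,6,7}. No change.
New components: {0,1,2,3,4,5,6,7}
Are 2 and 6 in the same component? yes

Answer: yes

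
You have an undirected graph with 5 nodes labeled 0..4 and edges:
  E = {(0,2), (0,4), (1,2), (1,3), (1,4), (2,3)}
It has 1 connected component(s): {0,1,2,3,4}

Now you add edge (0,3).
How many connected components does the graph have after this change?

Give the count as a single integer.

Answer: 1

Derivation:
Initial component count: 1
Add (0,3): endpoints already in same component. Count unchanged: 1.
New component count: 1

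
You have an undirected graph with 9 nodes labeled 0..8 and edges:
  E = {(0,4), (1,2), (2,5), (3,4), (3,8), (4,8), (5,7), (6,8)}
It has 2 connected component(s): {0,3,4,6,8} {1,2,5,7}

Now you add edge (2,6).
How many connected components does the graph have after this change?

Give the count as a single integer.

Answer: 1

Derivation:
Initial component count: 2
Add (2,6): merges two components. Count decreases: 2 -> 1.
New component count: 1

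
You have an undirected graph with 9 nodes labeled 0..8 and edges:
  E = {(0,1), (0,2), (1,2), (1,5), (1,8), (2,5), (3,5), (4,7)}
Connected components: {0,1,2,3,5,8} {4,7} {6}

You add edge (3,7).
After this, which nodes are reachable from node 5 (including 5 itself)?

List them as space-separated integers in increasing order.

Answer: 0 1 2 3 4 5 7 8

Derivation:
Before: nodes reachable from 5: {0,1,2,3,5,8}
Adding (3,7): merges 5's component with another. Reachability grows.
After: nodes reachable from 5: {0,1,2,3,4,5,7,8}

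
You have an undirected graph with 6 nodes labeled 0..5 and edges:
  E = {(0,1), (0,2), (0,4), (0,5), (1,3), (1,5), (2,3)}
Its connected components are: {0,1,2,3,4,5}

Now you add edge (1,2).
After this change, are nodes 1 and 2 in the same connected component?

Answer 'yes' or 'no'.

Initial components: {0,1,2,3,4,5}
Adding edge (1,2): both already in same component {0,1,2,3,4,5}. No change.
New components: {0,1,2,3,4,5}
Are 1 and 2 in the same component? yes

Answer: yes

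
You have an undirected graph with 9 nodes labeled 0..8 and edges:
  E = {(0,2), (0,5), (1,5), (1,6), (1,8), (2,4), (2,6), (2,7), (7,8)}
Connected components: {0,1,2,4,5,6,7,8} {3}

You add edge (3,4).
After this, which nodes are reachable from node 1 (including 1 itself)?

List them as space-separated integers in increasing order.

Before: nodes reachable from 1: {0,1,2,4,5,6,7,8}
Adding (3,4): merges 1's component with another. Reachability grows.
After: nodes reachable from 1: {0,1,2,3,4,5,6,7,8}

Answer: 0 1 2 3 4 5 6 7 8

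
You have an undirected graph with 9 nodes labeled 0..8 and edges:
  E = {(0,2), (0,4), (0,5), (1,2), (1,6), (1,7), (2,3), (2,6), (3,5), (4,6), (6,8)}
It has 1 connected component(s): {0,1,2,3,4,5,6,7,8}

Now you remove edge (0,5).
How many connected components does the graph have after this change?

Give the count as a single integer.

Answer: 1

Derivation:
Initial component count: 1
Remove (0,5): not a bridge. Count unchanged: 1.
  After removal, components: {0,1,2,3,4,5,6,7,8}
New component count: 1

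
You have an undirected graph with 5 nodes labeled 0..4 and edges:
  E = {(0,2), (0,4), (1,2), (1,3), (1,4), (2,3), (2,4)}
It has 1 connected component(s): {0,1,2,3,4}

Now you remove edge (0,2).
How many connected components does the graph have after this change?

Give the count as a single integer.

Initial component count: 1
Remove (0,2): not a bridge. Count unchanged: 1.
  After removal, components: {0,1,2,3,4}
New component count: 1

Answer: 1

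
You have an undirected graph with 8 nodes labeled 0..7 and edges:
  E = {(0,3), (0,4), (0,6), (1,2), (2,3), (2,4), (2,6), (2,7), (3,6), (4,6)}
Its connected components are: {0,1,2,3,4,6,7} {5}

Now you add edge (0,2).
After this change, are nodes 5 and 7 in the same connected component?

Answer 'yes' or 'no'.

Initial components: {0,1,2,3,4,6,7} {5}
Adding edge (0,2): both already in same component {0,1,2,3,4,6,7}. No change.
New components: {0,1,2,3,4,6,7} {5}
Are 5 and 7 in the same component? no

Answer: no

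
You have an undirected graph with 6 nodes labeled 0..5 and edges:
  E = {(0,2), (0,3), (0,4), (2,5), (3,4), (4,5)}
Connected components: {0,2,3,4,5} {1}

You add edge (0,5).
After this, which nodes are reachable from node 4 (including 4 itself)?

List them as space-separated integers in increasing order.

Before: nodes reachable from 4: {0,2,3,4,5}
Adding (0,5): both endpoints already in same component. Reachability from 4 unchanged.
After: nodes reachable from 4: {0,2,3,4,5}

Answer: 0 2 3 4 5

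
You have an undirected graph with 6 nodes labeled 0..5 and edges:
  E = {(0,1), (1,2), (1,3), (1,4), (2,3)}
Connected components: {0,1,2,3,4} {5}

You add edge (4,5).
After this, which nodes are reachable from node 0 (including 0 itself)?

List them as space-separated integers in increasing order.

Answer: 0 1 2 3 4 5

Derivation:
Before: nodes reachable from 0: {0,1,2,3,4}
Adding (4,5): merges 0's component with another. Reachability grows.
After: nodes reachable from 0: {0,1,2,3,4,5}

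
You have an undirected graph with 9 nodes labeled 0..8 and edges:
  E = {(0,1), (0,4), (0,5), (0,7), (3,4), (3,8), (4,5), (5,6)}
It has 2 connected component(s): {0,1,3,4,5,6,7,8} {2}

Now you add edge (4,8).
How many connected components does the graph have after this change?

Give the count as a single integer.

Answer: 2

Derivation:
Initial component count: 2
Add (4,8): endpoints already in same component. Count unchanged: 2.
New component count: 2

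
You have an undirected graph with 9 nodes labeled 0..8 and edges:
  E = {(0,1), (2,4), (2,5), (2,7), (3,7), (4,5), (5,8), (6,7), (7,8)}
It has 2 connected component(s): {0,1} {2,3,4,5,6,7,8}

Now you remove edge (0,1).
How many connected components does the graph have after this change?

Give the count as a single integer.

Initial component count: 2
Remove (0,1): it was a bridge. Count increases: 2 -> 3.
  After removal, components: {0} {1} {2,3,4,5,6,7,8}
New component count: 3

Answer: 3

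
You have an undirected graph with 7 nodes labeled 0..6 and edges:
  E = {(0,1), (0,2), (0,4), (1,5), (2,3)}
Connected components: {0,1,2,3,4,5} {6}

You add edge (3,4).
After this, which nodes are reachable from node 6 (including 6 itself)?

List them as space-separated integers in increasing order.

Before: nodes reachable from 6: {6}
Adding (3,4): both endpoints already in same component. Reachability from 6 unchanged.
After: nodes reachable from 6: {6}

Answer: 6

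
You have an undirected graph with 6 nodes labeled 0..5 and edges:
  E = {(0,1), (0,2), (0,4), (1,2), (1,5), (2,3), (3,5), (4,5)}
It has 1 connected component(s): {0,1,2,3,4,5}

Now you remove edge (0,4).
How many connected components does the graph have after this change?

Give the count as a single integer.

Answer: 1

Derivation:
Initial component count: 1
Remove (0,4): not a bridge. Count unchanged: 1.
  After removal, components: {0,1,2,3,4,5}
New component count: 1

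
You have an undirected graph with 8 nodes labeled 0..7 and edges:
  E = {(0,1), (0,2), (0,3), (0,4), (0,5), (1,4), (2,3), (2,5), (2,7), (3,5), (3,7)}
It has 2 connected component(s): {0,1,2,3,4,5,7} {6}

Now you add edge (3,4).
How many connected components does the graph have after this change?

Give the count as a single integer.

Initial component count: 2
Add (3,4): endpoints already in same component. Count unchanged: 2.
New component count: 2

Answer: 2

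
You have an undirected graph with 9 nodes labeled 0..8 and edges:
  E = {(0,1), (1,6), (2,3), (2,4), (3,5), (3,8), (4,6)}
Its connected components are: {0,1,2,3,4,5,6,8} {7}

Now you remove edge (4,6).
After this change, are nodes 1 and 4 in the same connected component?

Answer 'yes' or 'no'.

Initial components: {0,1,2,3,4,5,6,8} {7}
Removing edge (4,6): it was a bridge — component count 2 -> 3.
New components: {0,1,6} {2,3,4,5,8} {7}
Are 1 and 4 in the same component? no

Answer: no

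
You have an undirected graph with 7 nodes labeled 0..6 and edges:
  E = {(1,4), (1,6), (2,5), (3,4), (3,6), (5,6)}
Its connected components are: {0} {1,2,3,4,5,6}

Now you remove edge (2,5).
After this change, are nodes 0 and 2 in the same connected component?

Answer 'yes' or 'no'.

Answer: no

Derivation:
Initial components: {0} {1,2,3,4,5,6}
Removing edge (2,5): it was a bridge — component count 2 -> 3.
New components: {0} {1,3,4,5,6} {2}
Are 0 and 2 in the same component? no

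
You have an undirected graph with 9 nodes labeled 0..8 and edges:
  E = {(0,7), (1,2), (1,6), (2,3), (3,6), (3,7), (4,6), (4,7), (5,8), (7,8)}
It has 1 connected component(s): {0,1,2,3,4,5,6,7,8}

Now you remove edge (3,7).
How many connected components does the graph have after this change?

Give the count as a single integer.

Answer: 1

Derivation:
Initial component count: 1
Remove (3,7): not a bridge. Count unchanged: 1.
  After removal, components: {0,1,2,3,4,5,6,7,8}
New component count: 1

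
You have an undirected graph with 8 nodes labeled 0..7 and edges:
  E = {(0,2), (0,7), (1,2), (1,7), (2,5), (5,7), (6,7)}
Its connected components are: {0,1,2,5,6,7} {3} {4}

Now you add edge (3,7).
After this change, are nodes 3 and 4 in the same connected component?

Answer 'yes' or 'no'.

Answer: no

Derivation:
Initial components: {0,1,2,5,6,7} {3} {4}
Adding edge (3,7): merges {3} and {0,1,2,5,6,7}.
New components: {0,1,2,3,5,6,7} {4}
Are 3 and 4 in the same component? no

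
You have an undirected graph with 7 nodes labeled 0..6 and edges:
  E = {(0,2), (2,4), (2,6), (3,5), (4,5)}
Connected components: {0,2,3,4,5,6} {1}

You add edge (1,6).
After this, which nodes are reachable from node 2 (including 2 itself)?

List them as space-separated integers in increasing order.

Answer: 0 1 2 3 4 5 6

Derivation:
Before: nodes reachable from 2: {0,2,3,4,5,6}
Adding (1,6): merges 2's component with another. Reachability grows.
After: nodes reachable from 2: {0,1,2,3,4,5,6}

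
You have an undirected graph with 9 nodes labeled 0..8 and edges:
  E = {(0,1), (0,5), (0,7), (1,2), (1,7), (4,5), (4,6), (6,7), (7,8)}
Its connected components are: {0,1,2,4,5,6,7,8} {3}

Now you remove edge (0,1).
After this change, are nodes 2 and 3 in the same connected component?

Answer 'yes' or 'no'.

Initial components: {0,1,2,4,5,6,7,8} {3}
Removing edge (0,1): not a bridge — component count unchanged at 2.
New components: {0,1,2,4,5,6,7,8} {3}
Are 2 and 3 in the same component? no

Answer: no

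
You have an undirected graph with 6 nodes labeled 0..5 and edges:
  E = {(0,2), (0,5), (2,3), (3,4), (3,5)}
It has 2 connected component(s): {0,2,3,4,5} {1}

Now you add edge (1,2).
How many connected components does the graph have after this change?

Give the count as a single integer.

Answer: 1

Derivation:
Initial component count: 2
Add (1,2): merges two components. Count decreases: 2 -> 1.
New component count: 1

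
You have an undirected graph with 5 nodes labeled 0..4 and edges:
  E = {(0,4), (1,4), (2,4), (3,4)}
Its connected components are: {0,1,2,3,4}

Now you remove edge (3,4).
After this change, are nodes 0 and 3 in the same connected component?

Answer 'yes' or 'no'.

Answer: no

Derivation:
Initial components: {0,1,2,3,4}
Removing edge (3,4): it was a bridge — component count 1 -> 2.
New components: {0,1,2,4} {3}
Are 0 and 3 in the same component? no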